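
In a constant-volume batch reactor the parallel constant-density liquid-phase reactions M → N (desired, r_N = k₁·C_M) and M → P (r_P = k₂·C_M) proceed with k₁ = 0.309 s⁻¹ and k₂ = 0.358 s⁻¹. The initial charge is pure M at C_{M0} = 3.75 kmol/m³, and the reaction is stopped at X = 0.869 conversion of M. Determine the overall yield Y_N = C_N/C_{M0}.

C_M = C_{M0}(1−X) = 0.4913 kmol/m³.
Both paths are first order in M, so the instantaneous fraction to N is constant: dC_N/d(−C_M) = k₁/(k₁+k₂) = 0.4633.
C_N = 0.4633·(C_{M0}−C_M) = 0.4633×3.259 = 1.51 kmol/m³.
Y_N = C_N/C_{M0} = 1.510/3.75 = 0.403.

0.403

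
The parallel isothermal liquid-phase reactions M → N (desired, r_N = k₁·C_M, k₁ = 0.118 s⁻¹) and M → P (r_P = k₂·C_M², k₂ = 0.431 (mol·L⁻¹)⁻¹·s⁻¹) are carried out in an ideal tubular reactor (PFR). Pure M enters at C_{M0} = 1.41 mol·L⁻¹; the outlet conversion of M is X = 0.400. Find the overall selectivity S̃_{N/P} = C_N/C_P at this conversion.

0.247

C_M = C_{M0}(1−X) = 0.8460 mol·L⁻¹.
Along a PFR/batch, dC_N/dC_M = −r_N/(r_N+r_P) = −k₁/(k₁+k₂·C_M).
Integrating from C_{M0} to C_M: C_N = (0.118/0.431)·ln[(0.118+0.431·1.41)/(0.118+0.431·0.846)] = 0.2738·ln(0.7257/0.4826) = 0.1117 mol·L⁻¹.
C_P = (C_{M0}−C_M)−C_N = 0.4523 mol·L⁻¹; S̃_{N/P} = 0.1117/0.4523 = 0.247.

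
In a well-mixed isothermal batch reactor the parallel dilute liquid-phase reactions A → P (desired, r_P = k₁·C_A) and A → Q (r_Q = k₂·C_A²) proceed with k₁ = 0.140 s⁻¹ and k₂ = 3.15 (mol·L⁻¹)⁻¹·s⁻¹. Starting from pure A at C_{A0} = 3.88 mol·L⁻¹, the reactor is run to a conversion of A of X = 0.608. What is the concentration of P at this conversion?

0.0408 mol·L⁻¹

C_A = C_{A0}(1−X) = 1.521 mol·L⁻¹.
Along a PFR/batch, dC_P/dC_A = −r_P/(r_P+r_Q) = −k₁/(k₁+k₂·C_A).
Integrating from C_{A0} to C_A: C_P = (0.140/3.15)·ln[(0.140+3.15·3.88)/(0.140+3.15·1.52)] = 0.04444·ln(12.36/4.931) = 0.04085 mol·L⁻¹.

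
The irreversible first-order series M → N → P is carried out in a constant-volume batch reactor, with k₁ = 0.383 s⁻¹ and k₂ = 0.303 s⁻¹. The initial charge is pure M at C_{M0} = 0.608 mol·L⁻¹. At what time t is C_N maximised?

2.93 s

Setting dC_N/dt = 0 gives t_opt = ln(k₂/k₁)/(k₂−k₁).
= ln(0.303/0.383)/(0.303−0.383) = ln(0.7911)/-0.08000 = -0.2343/-0.08000 = 2.93 s.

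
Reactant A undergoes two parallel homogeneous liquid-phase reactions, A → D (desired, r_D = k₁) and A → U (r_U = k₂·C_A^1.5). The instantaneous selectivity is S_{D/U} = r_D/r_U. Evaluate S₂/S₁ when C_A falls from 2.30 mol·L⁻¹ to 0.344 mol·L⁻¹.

17.3

S_{D/U} = (k₁/k₂)·C_A^-1.5, so S₂/S₁ = (C_{A,2}/C_{A,1})^-1.5.
= (0.344/2.30)^(-1.5) = (0.1496)^(-1.5) = 17.3.
Selectivity toward D rises as C_A falls — low-concentration operation is favoured.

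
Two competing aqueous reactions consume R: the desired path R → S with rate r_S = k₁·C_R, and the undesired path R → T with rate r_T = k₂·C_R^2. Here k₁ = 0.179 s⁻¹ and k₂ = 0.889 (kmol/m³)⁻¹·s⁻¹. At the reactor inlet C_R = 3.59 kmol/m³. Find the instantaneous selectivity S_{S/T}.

S_{S/T} = r_S/r_T = (k₁·C_R)/(k₂·C_R^2) = (k₁/k₂)·C_R⁻¹.
= (0.179×3.590) / (0.889×3.590^2) = 0.6426/11.46 = 0.0561.

0.0561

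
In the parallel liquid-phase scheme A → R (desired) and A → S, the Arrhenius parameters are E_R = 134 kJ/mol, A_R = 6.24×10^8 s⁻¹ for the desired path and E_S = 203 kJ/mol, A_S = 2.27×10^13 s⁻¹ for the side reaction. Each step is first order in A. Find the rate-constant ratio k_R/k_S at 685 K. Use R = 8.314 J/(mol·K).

k_R/k_S = (A_R/A_S)·exp[−(E_R−E_S)/(RT)] = (A_R/A_S)·exp[(E_S−E_R)/(RT)].
(E_S−E_R)/(RT) = (203−134)×10³/(8.314×685) = 69000/5695 = 12.12.
k_R/k_S = (6.24×10^8/2.27×10^13)·exp(12.12) = 2.749×10^-5 × 1.827×10^5 = 5.02.

5.02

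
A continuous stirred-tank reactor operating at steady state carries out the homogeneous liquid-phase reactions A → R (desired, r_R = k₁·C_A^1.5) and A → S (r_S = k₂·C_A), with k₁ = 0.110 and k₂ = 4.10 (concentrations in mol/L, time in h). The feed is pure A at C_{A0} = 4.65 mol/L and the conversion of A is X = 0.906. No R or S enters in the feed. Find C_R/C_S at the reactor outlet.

Exit C_A = C_{A0}(1−X) = 4.65×0.0940 = 0.4371 mol/L.
In a CSTR the entire volume is at exit conditions, so r_R = 0.110×0.4371^1.5 = 0.03179 and r_S = 4.10×0.4371 = 1.792.
Overall selectivity = C_R/C_S = r_Rτ/(r_Sτ) = r_R/r_S = 0.0177.

0.0177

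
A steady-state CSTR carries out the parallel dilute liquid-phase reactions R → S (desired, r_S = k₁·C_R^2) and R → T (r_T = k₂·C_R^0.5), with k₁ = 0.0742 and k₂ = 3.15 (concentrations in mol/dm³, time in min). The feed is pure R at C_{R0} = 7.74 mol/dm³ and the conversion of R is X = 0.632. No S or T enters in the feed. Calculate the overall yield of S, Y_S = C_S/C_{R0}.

0.0643

Exit C_R = C_{R0}(1−X) = 7.74×0.368 = 2.848 mol/dm³.
Rates in a CSTR are evaluated at the outlet concentration: r_S = 0.0742×2.848^2 = 0.6020, r_T = 3.15×2.848^0.5 = 5.316.
Fraction of consumed R going to S: r_S/(r_S+r_T) = 0.1017.
C_S = 0.1017·C_{R0}·X = 0.1017×7.74×0.632 = 0.498 mol/dm³; Y_S = C_S/C_{R0} = 0.0643.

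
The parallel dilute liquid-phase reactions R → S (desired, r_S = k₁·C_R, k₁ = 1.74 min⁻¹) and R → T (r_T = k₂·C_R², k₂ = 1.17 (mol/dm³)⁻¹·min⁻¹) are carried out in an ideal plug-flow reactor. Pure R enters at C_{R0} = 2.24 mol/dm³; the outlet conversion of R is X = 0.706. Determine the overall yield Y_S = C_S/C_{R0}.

C_R = C_{R0}(1−X) = 0.6586 mol/dm³.
Along a PFR/batch, dC_S/dC_R = −r_S/(r_S+r_T) = −k₁/(k₁+k₂·C_R).
Integrating from C_{R0} to C_R: C_S = (1.74/1.17)·ln[(1.74+1.17·2.24)/(1.74+1.17·0.659)] = 1.487·ln(4.361/2.511) = 0.8212 mol/dm³.
Y_S = C_S/C_{R0} = 0.8212/2.24 = 0.367.

0.367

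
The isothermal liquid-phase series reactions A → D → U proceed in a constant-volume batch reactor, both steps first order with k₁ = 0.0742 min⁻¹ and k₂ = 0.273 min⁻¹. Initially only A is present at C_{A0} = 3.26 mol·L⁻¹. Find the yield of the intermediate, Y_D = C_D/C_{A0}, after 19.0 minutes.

For first-order series with pure A initially, C_D(t) = k₁C_{A0}/(k₂−k₁)·(e^(−k₁t) − e^(−k₂t)).
e^(−k₁t) = e^(−0.0742×19.0) = e^(−1.410) = 0.2442; e^(−k₂t) = e^(−5.187) = 0.005589.
C_D = 0.0742×3.26/(0.273−0.0742) × (0.2442−0.005589) = 1.217×0.2386 = 0.2903 mol·L⁻¹.
Y_D = C_D/C_{A0} = 0.2903/3.26 = 0.0891.

0.0891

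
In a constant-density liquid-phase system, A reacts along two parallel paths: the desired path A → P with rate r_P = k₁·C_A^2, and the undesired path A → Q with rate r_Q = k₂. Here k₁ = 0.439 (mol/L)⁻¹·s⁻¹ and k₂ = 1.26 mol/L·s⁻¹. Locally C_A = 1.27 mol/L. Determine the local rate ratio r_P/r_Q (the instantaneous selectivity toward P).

S_{P/Q} = r_P/r_Q = (k₁·C_A^2)/(k₂) = (k₁/k₂)·C_A^2.
= (0.439×1.270^2) / (1.26) = 0.7081/1.260 = 0.562.

0.562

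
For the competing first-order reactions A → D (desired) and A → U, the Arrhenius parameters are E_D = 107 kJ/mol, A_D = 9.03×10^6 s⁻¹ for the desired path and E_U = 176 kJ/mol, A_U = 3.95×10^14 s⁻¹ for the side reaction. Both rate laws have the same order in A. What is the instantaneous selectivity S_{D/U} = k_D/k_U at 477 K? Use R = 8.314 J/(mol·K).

0.823

With equal orders, S_{D/U} = k_D/k_U = (A_D/A_U)·exp[(E_U−E_D)/(RT)].
(E_U−E_D)/(RT) = (176−107)×10³/(8.314×477) = 69000/3966 = 17.40.
k_D/k_U = (9.03×10^6/3.95×10^14)·exp(17.40) = 2.286×10^-8 × 3.599×10^7 = 0.823.
Since E_D < E_U, lowering the temperature improves selectivity toward D.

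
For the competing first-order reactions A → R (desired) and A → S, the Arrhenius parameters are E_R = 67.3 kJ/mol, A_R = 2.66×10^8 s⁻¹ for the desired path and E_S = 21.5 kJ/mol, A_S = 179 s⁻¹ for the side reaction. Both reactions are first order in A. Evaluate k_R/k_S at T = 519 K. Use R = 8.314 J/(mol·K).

k_R/k_S = (A_R/A_S)·exp[−(E_R−E_S)/(RT)] = (A_R/A_S)·exp[(E_S−E_R)/(RT)].
(E_S−E_R)/(RT) = (21.5−67.3)×10³/(8.314×519) = -45800/4315 = -10.61.
k_R/k_S = (2.66×10^8/179)·exp(-10.61) = 1.486×10^6 × 2.456×10^-5 = 36.5.
Since E_R > E_S, raising the temperature improves selectivity toward R.

36.5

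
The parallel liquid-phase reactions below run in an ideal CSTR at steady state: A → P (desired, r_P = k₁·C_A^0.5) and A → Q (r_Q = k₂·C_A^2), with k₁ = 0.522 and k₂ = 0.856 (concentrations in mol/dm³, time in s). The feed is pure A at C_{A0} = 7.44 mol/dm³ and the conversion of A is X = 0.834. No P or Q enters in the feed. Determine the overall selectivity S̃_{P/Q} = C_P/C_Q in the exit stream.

Exit C_A = C_{A0}(1−X) = 7.44×0.166 = 1.235 mol/dm³.
A CSTR operates uniformly at the exit composition, giving r_P = 0.5801 and r_Q = 1.306 (each k·C_A^n at C_A = 1.235).
Overall selectivity = C_P/C_Q = r_Pτ/(r_Qτ) = r_P/r_Q = 0.444.

0.444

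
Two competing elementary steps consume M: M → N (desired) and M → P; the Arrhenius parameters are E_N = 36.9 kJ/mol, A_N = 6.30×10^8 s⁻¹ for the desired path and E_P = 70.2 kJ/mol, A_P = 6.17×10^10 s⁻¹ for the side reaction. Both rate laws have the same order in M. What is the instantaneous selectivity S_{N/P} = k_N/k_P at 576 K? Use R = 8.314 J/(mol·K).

10.7

Since both paths have the same order in M, the concentration cancels and S_{N/P} = k_N/k_P = (A_N/A_P)·exp[(E_P−E_N)/(RT)].
(E_P−E_N)/(RT) = (70.2−36.9)×10³/(8.314×576) = 33300/4789 = 6.954.
k_N/k_P = (6.30×10^8/6.17×10^10)·exp(6.954) = 0.01021 × 1047 = 10.7.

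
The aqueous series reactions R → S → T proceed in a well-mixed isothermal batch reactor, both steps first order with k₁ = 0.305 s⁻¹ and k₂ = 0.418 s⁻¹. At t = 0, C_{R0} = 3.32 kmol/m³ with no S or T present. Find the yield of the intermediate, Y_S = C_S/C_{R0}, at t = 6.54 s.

0.192

For first-order series with pure R initially, C_S(t) = k₁C_{R0}/(k₂−k₁)·(e^(−k₁t) − e^(−k₂t)).
e^(−k₁t) = e^(−0.305×6.54) = e^(−1.995) = 0.1361; e^(−k₂t) = e^(−2.734) = 0.06498.
C_S = 0.305×3.32/(0.418−0.305) × (0.1361−0.06498) = 8.961×0.07108 = 0.6369 kmol/m³.
Y_S = C_S/C_{R0} = 0.6369/3.32 = 0.192.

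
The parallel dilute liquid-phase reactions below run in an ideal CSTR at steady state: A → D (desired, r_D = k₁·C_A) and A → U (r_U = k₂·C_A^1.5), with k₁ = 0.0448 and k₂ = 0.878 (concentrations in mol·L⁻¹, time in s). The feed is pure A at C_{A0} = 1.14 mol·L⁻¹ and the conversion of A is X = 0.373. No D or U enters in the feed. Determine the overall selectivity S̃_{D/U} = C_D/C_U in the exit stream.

Exit C_A = C_{A0}(1−X) = 1.14×0.627 = 0.7148 mol·L⁻¹.
A CSTR operates uniformly at the exit composition, giving r_D = 0.03202 and r_U = 0.5306 (each k·C_A^n at C_A = 0.7148).
Overall selectivity = C_D/C_U = r_Dτ/(r_Uτ) = r_D/r_U = 0.0604.

0.0604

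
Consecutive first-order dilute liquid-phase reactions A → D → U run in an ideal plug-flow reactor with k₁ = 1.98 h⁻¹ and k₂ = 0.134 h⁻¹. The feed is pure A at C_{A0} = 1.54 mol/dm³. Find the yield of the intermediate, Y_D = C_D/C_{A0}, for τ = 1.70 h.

The intermediate concentration in a first-order A→B→C sequence is C_D = k₁C_{A0}(e^(−k₁τ) − e^(−k₂τ))/(k₂−k₁).
e^(−k₁τ) = e^(−1.98×1.70) = e^(−3.366) = 0.03453; e^(−k₂τ) = e^(−0.2278) = 0.7963.
C_D = 1.98×1.54/(0.134−1.98) × (0.03453−0.7963) = (-1.652)×(-0.7618) = 1.258 mol/dm³.
Y_D = C_D/C_{A0} = 1.258/1.54 = 0.817.

0.817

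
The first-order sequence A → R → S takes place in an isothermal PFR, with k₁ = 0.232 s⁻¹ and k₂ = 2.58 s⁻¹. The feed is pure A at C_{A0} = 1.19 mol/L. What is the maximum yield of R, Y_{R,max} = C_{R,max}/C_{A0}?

At the optimum, C_{R,max}/C_{A0} = (k₁/k₂)^[k₂/(k₂−k₁)].
= (0.232/2.58)^(2.58/(2.58−0.232)) = (0.08992)^(1.099) = 0.07088.

0.0709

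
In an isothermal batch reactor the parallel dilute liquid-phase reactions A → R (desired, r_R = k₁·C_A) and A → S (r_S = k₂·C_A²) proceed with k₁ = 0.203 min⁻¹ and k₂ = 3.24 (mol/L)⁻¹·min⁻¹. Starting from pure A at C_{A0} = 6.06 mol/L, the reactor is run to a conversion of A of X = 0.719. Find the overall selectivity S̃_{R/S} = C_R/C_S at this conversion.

C_A = C_{A0}(1−X) = 1.703 mol/L.
Along a PFR/batch, dC_R/dC_A = −r_R/(r_R+r_S) = −k₁/(k₁+k₂·C_A).
Integrating from C_{A0} to C_A: C_R = (0.203/3.24)·ln[(0.203+3.24·6.06)/(0.203+3.24·1.70)] = 0.06265·ln(19.84/5.720) = 0.07791 mol/L.
C_S = (C_{A0}−C_A)−C_R = 4.279 mol/L; S̃_{R/S} = 0.07791/4.279 = 0.0182.

0.0182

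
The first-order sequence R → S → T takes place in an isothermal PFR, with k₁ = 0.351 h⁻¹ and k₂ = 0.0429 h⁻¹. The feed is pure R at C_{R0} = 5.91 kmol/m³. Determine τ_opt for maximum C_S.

The intermediate peaks when r₁ = r₂, i.e. k₁e^(−k₁τ) = k₂e^(−k₂τ), giving τ_opt = ln(k₂/k₁)/(k₂−k₁).
= ln(0.0429/0.351)/(0.0429−0.351) = ln(0.1222)/-0.3081 = -2.102/-0.3081 = 6.82 h.

6.82 h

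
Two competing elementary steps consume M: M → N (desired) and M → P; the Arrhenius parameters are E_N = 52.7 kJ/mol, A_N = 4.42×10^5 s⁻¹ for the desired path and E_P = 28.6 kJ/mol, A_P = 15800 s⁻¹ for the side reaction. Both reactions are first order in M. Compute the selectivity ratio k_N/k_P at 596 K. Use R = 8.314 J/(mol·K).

Since both paths have the same order in M, the concentration cancels and S_{N/P} = k_N/k_P = (A_N/A_P)·exp[(E_P−E_N)/(RT)].
(E_P−E_N)/(RT) = (28.6−52.7)×10³/(8.314×596) = -24100/4955 = -4.864.
k_N/k_P = (4.42×10^5/15800)·exp(-4.864) = 27.97 × 0.007722 = 0.216.

0.216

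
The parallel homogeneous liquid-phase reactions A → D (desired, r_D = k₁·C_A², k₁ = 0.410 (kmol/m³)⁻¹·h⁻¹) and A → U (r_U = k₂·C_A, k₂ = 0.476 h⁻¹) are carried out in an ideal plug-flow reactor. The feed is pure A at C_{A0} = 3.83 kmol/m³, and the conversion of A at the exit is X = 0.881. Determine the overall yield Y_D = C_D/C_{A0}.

C_A = C_{A0}(1−X) = 0.4558 kmol/m³.
Along a PFR/batch, dC_U/dC_A = −r_U/(r_D+r_U) = −k₂/(k₂+k₁·C_A).
Integrating from C_{A0} to C_A: C_U = (0.476/0.410)·ln[(0.476+0.410·3.83)/(0.476+0.410·0.456)] = 1.161·ln(2.046/0.6629) = 1.309 kmol/m³.
Then C_D = (C_{A0}−C_A) − C_U = 3.374 − 1.309 = 2.066 kmol/m³.
Y_D = C_D/C_{A0} = 2.066/3.83 = 0.539.

0.539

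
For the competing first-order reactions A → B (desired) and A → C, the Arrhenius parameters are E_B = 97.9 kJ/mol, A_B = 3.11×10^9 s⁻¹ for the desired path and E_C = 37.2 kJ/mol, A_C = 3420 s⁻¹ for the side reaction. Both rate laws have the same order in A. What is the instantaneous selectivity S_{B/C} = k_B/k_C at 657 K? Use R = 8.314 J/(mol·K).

Since both paths have the same order in A, the concentration cancels and S_{B/C} = k_B/k_C = (A_B/A_C)·exp[(E_C−E_B)/(RT)].
(E_C−E_B)/(RT) = (37.2−97.9)×10³/(8.314×657) = -60700/5462 = -11.11.
k_B/k_C = (3.11×10^9/3420)·exp(-11.11) = 9.094×10^5 × 1.492×10^-5 = 13.6.

13.6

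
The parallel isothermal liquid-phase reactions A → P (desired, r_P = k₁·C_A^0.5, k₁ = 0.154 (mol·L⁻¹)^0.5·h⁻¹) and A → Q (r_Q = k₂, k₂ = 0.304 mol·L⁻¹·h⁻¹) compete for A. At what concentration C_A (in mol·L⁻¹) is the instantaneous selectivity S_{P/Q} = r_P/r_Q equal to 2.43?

23.0 mol·L⁻¹

S_{P/Q} = (k₁/k₂)·C_A^0.5 ⇒ C_A = (S·k₂/k₁)^(2).
= (2.43×0.304/0.154)^(2) = (4.797)^(2) = 23.0 mol·L⁻¹.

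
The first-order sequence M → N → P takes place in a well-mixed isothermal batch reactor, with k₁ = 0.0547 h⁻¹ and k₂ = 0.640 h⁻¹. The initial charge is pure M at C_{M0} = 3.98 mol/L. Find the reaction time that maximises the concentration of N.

4.20 h

For first-order series the maximum of C_N occurs at t_opt = ln(k₂/k₁)/(k₂−k₁).
= ln(0.640/0.0547)/(0.640−0.0547) = ln(11.70)/0.5853 = 2.460/0.5853 = 4.20 h.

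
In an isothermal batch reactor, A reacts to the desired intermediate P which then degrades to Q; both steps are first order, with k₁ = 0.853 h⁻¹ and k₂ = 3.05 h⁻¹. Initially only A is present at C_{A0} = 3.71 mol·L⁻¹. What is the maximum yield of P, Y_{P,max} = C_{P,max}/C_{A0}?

At the optimum, C_{P,max}/C_{A0} = (k₁/k₂)^[k₂/(k₂−k₁)].
= (0.853/3.05)^(3.05/(3.05−0.853)) = (0.2797)^(1.388) = 0.1705.

0.171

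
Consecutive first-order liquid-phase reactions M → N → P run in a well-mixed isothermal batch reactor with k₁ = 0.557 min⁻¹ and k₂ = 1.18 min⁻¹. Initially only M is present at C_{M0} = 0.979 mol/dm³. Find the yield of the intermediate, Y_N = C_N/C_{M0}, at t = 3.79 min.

For first-order series with pure M initially, C_N(t) = k₁C_{M0}/(k₂−k₁)·(e^(−k₁t) − e^(−k₂t)).
e^(−k₁t) = e^(−0.557×3.79) = e^(−2.111) = 0.1211; e^(−k₂t) = e^(−4.472) = 0.01142.
C_N = 0.557×0.979/(1.18−0.557) × (0.1211−0.01142) = 0.8753×0.1097 = 0.09601 mol/dm³.
Y_N = C_N/C_{M0} = 0.09601/0.979 = 0.0981.

0.0981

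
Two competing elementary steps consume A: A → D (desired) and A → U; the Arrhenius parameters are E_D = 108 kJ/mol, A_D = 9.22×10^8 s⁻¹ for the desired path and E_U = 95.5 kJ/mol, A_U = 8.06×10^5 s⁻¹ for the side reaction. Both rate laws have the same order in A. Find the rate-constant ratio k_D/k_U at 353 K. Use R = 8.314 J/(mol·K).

16.2

With equal orders, S_{D/U} = k_D/k_U = (A_D/A_U)·exp[(E_U−E_D)/(RT)].
(E_U−E_D)/(RT) = (95.5−108)×10³/(8.314×353) = -12500/2935 = -4.259.
k_D/k_U = (9.22×10^8/8.06×10^5)·exp(-4.259) = 1144 × 0.01413 = 16.2.
Since E_D > E_U, raising the temperature improves selectivity toward D.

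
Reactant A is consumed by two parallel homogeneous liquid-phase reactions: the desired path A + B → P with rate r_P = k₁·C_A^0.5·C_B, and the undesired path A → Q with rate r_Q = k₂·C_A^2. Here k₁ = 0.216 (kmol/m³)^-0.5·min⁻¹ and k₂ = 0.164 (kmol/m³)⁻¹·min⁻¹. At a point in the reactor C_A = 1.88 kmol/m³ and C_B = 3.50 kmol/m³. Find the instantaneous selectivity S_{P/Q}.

1.79

S_{P/Q} = r_P/r_Q = (k₁·C_A^0.5·C_B)/(k₂·C_A^2) = (k₁/k₂)·C_A^-1.5·C_B.
= (0.216×1.880^0.5×3.500) / (0.164×1.880^2) = 1.037/0.5796 = 1.79.
The undesired path is higher order in A, so low C_A (CSTR or dilute feed) favours P.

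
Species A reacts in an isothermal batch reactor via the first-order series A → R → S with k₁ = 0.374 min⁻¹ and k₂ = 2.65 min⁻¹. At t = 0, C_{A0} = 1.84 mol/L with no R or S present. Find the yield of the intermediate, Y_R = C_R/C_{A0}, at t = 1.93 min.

0.0789

For first-order series with pure A initially, C_R(t) = k₁C_{A0}/(k₂−k₁)·(e^(−k₁t) − e^(−k₂t)).
e^(−k₁t) = e^(−0.374×1.93) = e^(−0.7218) = 0.4859; e^(−k₂t) = e^(−5.114) = 0.006009.
C_R = 0.374×1.84/(2.65−0.374) × (0.4859−0.006009) = 0.3024×0.4799 = 0.1451 mol/L.
Y_R = C_R/C_{A0} = 0.1451/1.84 = 0.0789.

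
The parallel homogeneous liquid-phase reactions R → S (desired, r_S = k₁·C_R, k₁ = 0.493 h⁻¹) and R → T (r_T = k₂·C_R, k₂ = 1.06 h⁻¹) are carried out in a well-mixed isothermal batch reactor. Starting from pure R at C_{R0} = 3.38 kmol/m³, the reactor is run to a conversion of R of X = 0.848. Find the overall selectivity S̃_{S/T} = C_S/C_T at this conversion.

C_R = C_{R0}(1−X) = 0.5138 kmol/m³.
Both paths are first order in R, so the instantaneous fraction to S is constant: dC_S/d(−C_R) = k₁/(k₁+k₂) = 0.3175.
C_S = 0.3175·(C_{R0}−C_R) = 0.3175×2.866 = 0.910 kmol/m³.
C_T = (C_{R0}−C_R)−C_S = 1.956 kmol/m³; S̃_{S/T} = 0.9099/1.956 = 0.465.

0.465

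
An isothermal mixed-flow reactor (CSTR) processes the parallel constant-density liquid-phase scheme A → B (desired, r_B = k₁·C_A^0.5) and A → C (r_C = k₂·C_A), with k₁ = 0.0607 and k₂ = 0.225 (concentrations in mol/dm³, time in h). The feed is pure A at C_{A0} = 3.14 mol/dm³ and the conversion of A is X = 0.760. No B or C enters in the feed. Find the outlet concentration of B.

Exit C_A = C_{A0}(1−X) = 3.14×0.240 = 0.7536 mol/dm³.
A CSTR operates uniformly at the exit composition, giving r_B = 0.05269 and r_C = 0.1696 (each k·C_A^n at C_A = 0.7536).
Fraction of consumed A going to B: r_B/(r_B+r_C) = 0.2371.
C_B = 0.2371·C_{A0}·X = 0.2371×3.14×0.760 = 0.566 mol/dm³.

0.566 mol/dm³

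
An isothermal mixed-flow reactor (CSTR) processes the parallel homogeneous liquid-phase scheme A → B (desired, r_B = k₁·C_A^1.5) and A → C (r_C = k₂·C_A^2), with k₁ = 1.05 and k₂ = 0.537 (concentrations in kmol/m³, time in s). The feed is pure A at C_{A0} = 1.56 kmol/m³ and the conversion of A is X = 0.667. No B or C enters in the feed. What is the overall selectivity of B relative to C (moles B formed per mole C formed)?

2.71

Exit C_A = C_{A0}(1−X) = 1.56×0.333 = 0.5195 kmol/m³.
Rates in a CSTR are evaluated at the outlet concentration: r_B = 1.05×0.5195^1.5 = 0.3931, r_C = 0.537×0.5195^2 = 0.1449.
Overall selectivity = C_B/C_C = r_Bτ/(r_Cτ) = r_B/r_C = 2.71.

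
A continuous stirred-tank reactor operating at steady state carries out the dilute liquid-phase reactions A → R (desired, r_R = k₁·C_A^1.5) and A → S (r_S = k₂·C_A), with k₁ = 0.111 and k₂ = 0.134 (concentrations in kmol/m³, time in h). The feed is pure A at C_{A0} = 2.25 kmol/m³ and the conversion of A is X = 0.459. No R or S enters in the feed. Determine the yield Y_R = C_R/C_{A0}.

Exit C_A = C_{A0}(1−X) = 2.25×0.541 = 1.217 kmol/m³.
In a CSTR the entire volume is at exit conditions, so r_R = 0.111×1.217^1.5 = 0.1491 and r_S = 0.134×1.217 = 0.1631.
Fraction of consumed A going to R: r_R/(r_R+r_S) = 0.4775.
C_R = 0.4775·C_{A0}·X = 0.4775×2.25×0.459 = 0.493 kmol/m³; Y_R = C_R/C_{A0} = 0.219.

0.219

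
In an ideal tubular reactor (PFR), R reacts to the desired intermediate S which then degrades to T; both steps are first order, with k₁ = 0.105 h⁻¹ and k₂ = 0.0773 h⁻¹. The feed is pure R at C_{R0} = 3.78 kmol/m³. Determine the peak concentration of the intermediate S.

Evaluating C_S at τ_opt = ln(k₂/k₁)/(k₂−k₁) gives C_{S,max}/C_{R0} = (k₁/k₂)^[k₂/(k₂−k₁)].
= (0.105/0.0773)^(0.0773/(0.0773−0.105)) = (1.358)^(-2.791) = 0.4254.
C_{S,max} = 0.4254×3.78 = 1.61 kmol/m³.

1.61 kmol/m³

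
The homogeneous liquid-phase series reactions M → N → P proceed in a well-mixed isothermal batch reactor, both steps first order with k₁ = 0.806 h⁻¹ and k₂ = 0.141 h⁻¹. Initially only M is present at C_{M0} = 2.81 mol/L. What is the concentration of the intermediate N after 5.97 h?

Solving the coupled first-order balances gives C_N(t) = [k₁/(k₂−k₁)]·C_{M0}·(e^(−k₁t) − e^(−k₂t)).
e^(−k₁t) = e^(−0.806×5.97) = e^(−4.812) = 0.008133; e^(−k₂t) = e^(−0.8418) = 0.4309.
C_N = 0.806×2.81/(0.141−0.806) × (0.008133−0.4309) = (-3.406)×(-0.4228) = 1.440 mol/L.

1.44 mol/L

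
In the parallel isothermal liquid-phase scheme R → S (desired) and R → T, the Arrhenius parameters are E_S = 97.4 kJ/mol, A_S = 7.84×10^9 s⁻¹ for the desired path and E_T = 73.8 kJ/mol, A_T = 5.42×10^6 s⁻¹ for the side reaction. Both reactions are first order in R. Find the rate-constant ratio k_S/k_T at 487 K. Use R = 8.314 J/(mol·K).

4.26

k_S/k_T = (A_S/A_T)·exp[−(E_S−E_T)/(RT)] = (A_S/A_T)·exp[(E_T−E_S)/(RT)].
(E_T−E_S)/(RT) = (73.8−97.4)×10³/(8.314×487) = -23600/4049 = -5.829.
k_S/k_T = (7.84×10^9/5.42×10^6)·exp(-5.829) = 1446 × 0.002942 = 4.26.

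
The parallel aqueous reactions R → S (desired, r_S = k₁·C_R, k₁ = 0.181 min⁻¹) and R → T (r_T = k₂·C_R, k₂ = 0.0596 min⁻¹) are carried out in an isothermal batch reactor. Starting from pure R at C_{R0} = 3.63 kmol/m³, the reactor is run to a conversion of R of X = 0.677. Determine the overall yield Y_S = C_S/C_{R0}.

0.509

C_R = C_{R0}(1−X) = 1.172 kmol/m³.
Both paths are first order in R, so the instantaneous fraction to S is constant: dC_S/d(−C_R) = k₁/(k₁+k₂) = 0.7523.
C_S = 0.7523·(C_{R0}−C_R) = 0.7523×2.458 = 1.85 kmol/m³.
Y_S = C_S/C_{R0} = 1.849/3.63 = 0.509.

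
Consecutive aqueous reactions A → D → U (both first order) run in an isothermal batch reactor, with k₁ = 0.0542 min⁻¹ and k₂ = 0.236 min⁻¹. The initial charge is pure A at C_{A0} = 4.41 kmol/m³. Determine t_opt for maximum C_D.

8.09 min

For first-order series the maximum of C_D occurs at t_opt = ln(k₂/k₁)/(k₂−k₁).
= ln(0.236/0.0542)/(0.236−0.0542) = ln(4.354)/0.1818 = 1.471/0.1818 = 8.09 min.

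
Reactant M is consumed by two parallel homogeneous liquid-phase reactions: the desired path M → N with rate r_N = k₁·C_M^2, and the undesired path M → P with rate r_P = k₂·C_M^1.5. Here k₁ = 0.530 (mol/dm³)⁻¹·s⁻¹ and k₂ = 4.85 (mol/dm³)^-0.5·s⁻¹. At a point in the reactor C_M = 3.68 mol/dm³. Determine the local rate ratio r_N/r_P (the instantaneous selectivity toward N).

S_{N/P} = r_N/r_P = (k₁·C_M^2)/(k₂·C_M^1.5) = (k₁/k₂)·C_M^0.5.
= (0.530×3.680^2) / (4.85×3.680^1.5) = 7.177/34.24 = 0.210.

0.210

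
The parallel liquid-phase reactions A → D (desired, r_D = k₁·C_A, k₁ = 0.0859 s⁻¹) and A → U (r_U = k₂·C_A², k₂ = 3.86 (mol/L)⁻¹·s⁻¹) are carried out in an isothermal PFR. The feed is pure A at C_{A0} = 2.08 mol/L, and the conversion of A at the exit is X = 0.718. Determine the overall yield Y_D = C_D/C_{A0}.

0.0133

C_A = C_{A0}(1−X) = 0.5866 mol/L.
Along a PFR/batch, dC_D/dC_A = −r_D/(r_D+r_U) = −k₁/(k₁+k₂·C_A).
Integrating from C_{A0} to C_A: C_D = (0.0859/3.86)·ln[(0.0859+3.86·2.08)/(0.0859+3.86·0.587)] = 0.02225·ln(8.115/2.350) = 0.02758 mol/L.
Y_D = C_D/C_{A0} = 0.02758/2.08 = 0.0133.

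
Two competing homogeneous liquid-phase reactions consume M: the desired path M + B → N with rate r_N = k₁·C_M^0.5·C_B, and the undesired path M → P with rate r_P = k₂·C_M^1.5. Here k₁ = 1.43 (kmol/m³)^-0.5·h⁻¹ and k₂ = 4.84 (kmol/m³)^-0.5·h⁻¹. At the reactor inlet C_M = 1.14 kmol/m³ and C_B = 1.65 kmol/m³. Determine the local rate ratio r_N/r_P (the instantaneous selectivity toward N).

S_{N/P} = r_N/r_P = (k₁·C_M^0.5·C_B)/(k₂·C_M^1.5) = (k₁/k₂)·C_M⁻¹·C_B.
= (1.43×1.140^0.5×1.650) / (4.84×1.140^1.5) = 2.519/5.891 = 0.428.
The undesired path is higher order in M, so low C_M (CSTR or dilute feed) favours N.

0.428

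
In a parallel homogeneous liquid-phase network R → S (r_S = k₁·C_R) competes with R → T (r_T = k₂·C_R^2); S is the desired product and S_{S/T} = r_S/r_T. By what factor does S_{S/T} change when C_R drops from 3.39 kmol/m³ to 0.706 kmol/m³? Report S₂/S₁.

S_{S/T} = (k₁/k₂)·C_R⁻¹, so S₂/S₁ = (C_{R,2}/C_{R,1})⁻¹.
= 3.39/0.706 = 4.80.

4.80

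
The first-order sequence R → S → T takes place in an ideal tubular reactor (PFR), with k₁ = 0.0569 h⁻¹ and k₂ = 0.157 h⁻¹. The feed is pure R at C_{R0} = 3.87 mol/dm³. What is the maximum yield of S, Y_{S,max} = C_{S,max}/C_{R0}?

0.204

Evaluating C_S at τ_opt = ln(k₂/k₁)/(k₂−k₁) gives C_{S,max}/C_{R0} = (k₁/k₂)^[k₂/(k₂−k₁)].
= (0.0569/0.157)^(0.157/(0.157−0.0569)) = (0.3624)^(1.568) = 0.2035.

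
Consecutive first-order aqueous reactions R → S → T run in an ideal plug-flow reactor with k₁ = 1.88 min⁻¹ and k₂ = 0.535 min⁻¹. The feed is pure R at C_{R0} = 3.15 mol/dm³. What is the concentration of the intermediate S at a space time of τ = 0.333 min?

1.33 mol/dm³

For first-order series with pure R initially, C_S(τ) = k₁C_{R0}/(k₂−k₁)·(e^(−k₁τ) − e^(−k₂τ)).
e^(−k₁τ) = e^(−1.88×0.333) = e^(−0.6260) = 0.5347; e^(−k₂τ) = e^(−0.1782) = 0.8368.
C_S = 1.88×3.15/(0.535−1.88) × (0.5347−0.8368) = (-4.403)×(-0.3021) = 1.330 mol/dm³.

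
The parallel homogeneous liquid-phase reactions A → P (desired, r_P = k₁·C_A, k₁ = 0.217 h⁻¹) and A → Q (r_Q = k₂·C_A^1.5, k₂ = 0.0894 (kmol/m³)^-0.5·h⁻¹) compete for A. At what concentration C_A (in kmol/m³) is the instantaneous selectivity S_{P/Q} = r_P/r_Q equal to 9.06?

0.0718 kmol/m³

S_{P/Q} = (k₁/k₂)·C_A^-0.5 ⇒ C_A = (S·k₂/k₁)^(-2).
= (9.06×0.0894/0.217)^(-2) = (3.733)^(-2) = 0.0718 kmol/m³.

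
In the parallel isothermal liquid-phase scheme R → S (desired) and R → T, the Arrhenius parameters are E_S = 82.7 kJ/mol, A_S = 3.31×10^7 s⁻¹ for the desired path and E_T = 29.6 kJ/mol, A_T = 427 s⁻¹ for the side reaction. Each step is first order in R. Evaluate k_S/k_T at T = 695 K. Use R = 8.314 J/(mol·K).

7.91

With equal orders, S_{S/T} = k_S/k_T = (A_S/A_T)·exp[(E_T−E_S)/(RT)].
(E_T−E_S)/(RT) = (29.6−82.7)×10³/(8.314×695) = -53100/5778 = -9.190.
k_S/k_T = (3.31×10^7/427)·exp(-9.190) = 77518 × 1.021×10^-4 = 7.91.
Since E_S > E_T, raising the temperature improves selectivity toward S.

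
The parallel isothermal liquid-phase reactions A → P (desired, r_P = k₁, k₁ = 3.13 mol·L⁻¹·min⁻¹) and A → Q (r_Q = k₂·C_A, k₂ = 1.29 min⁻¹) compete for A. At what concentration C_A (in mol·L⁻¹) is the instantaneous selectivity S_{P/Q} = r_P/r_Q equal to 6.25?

0.388 mol·L⁻¹

S_{P/Q} = (k₁/k₂)·C_A⁻¹ ⇒ C_A = (S·k₂/k₁)^(-1).
= (6.25×1.29/3.13)^(-1) = (2.576)^(-1) = 0.388 mol·L⁻¹.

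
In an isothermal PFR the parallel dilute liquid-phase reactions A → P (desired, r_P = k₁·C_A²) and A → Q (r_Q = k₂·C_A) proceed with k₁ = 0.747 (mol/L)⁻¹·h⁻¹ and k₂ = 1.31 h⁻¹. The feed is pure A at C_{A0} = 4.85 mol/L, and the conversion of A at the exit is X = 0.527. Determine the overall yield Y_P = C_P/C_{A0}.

0.350

C_A = C_{A0}(1−X) = 2.294 mol/L.
Along a PFR/batch, dC_Q/dC_A = −r_Q/(r_P+r_Q) = −k₂/(k₂+k₁·C_A).
Integrating from C_{A0} to C_A: C_Q = (1.31/0.747)·ln[(1.31+0.747·4.85)/(1.31+0.747·2.29)] = 1.754·ln(4.933/3.024) = 0.8584 mol/L.
Then C_P = (C_{A0}−C_A) − C_Q = 2.556 − 0.8584 = 1.698 mol/L.
Y_P = C_P/C_{A0} = 1.698/4.85 = 0.350.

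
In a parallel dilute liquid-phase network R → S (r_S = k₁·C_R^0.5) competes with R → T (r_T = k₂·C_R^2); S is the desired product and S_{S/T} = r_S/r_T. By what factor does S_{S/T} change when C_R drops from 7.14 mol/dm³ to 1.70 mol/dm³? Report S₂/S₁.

8.61

S_{S/T} = (k₁/k₂)·C_R^-1.5, so S₂/S₁ = (C_{R,2}/C_{R,1})^-1.5.
= (1.70/7.14)^(-1.5) = (0.2381)^(-1.5) = 8.61.
Selectivity toward S rises as C_R falls — low-concentration operation is favoured.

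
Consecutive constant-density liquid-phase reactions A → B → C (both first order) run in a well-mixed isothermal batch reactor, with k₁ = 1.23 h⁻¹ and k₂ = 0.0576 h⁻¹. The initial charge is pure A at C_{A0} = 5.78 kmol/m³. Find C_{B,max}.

4.97 kmol/m³

Evaluating C_B at t_opt = ln(k₂/k₁)/(k₂−k₁) gives C_{B,max}/C_{A0} = (k₁/k₂)^[k₂/(k₂−k₁)].
= (1.23/0.0576)^(0.0576/(0.0576−1.23)) = (21.35)^(-0.04913) = 0.8604.
C_{B,max} = 0.8604×5.78 = 4.97 kmol/m³.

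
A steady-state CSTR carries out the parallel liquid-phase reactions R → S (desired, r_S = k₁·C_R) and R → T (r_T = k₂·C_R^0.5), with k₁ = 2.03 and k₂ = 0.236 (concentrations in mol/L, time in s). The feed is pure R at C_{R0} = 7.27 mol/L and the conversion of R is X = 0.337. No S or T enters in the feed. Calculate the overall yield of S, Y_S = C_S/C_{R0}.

0.320

Exit C_R = C_{R0}(1−X) = 7.27×0.663 = 4.820 mol/L.
Rates in a CSTR are evaluated at the outlet concentration: r_S = 2.03×4.820 = 9.785, r_T = 0.236×4.820^0.5 = 0.5181.
Fraction of consumed R going to S: r_S/(r_S+r_T) = 0.9497.
C_S = 0.9497·C_{R0}·X = 0.9497×7.27×0.337 = 2.33 mol/L; Y_S = C_S/C_{R0} = 0.320.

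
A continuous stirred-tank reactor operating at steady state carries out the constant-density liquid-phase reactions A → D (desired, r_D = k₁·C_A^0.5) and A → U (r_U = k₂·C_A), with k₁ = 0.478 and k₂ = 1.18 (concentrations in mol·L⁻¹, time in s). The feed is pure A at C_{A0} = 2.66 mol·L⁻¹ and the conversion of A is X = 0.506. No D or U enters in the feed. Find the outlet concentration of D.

Exit C_A = C_{A0}(1−X) = 2.66×0.494 = 1.314 mol·L⁻¹.
Rates in a CSTR are evaluated at the outlet concentration: r_D = 0.478×1.314^0.5 = 0.5479, r_U = 1.18×1.314 = 1.551.
Fraction of consumed A going to D: r_D/(r_D+r_U) = 0.2611.
C_D = 0.2611·C_{A0}·X = 0.2611×2.66×0.506 = 0.351 mol·L⁻¹.

0.351 mol·L⁻¹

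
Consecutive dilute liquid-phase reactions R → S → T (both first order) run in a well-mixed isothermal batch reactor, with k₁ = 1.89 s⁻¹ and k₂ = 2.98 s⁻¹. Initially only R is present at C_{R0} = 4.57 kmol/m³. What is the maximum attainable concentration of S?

1.32 kmol/m³

At the optimum, C_{S,max}/C_{R0} = (k₁/k₂)^[k₂/(k₂−k₁)].
= (1.89/2.98)^(2.98/(2.98−1.89)) = (0.6342)^(2.734) = 0.2880.
C_{S,max} = 0.2880×4.57 = 1.32 kmol/m³.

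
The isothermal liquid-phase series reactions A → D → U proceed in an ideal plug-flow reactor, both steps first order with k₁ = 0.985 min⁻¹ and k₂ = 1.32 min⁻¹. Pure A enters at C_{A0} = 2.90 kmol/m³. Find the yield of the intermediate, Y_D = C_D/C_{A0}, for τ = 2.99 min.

0.0978

For first-order series with pure A initially, C_D(τ) = k₁C_{A0}/(k₂−k₁)·(e^(−k₁τ) − e^(−k₂τ)).
e^(−k₁τ) = e^(−0.985×2.99) = e^(−2.945) = 0.05259; e^(−k₂τ) = e^(−3.947) = 0.01932.
C_D = 0.985×2.90/(1.32−0.985) × (0.05259−0.01932) = 8.527×0.03328 = 0.2838 kmol/m³.
Y_D = C_D/C_{A0} = 0.2838/2.90 = 0.0978.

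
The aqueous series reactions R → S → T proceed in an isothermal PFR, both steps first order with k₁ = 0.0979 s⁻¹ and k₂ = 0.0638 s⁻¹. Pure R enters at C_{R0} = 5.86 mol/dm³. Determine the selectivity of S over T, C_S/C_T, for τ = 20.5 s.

The intermediate concentration in a first-order A→B→C sequence is C_S = k₁C_{R0}(e^(−k₁τ) − e^(−k₂τ))/(k₂−k₁).
e^(−k₁τ) = e^(−0.0979×20.5) = e^(−2.007) = 0.1344; e^(−k₂τ) = e^(−1.308) = 0.2704.
C_S = 0.0979×5.86/(0.0638−0.0979) × (0.1344−0.2704) = (-16.82)×(-0.1360) = 2.288 mol/dm³.
C_R = C_{R0}e^(−k₁τ) = 0.7876 mol/dm³, so C_T = C_{R0}−C_R−C_S = 2.785 mol/dm³; C_S/C_T = 0.822.

0.822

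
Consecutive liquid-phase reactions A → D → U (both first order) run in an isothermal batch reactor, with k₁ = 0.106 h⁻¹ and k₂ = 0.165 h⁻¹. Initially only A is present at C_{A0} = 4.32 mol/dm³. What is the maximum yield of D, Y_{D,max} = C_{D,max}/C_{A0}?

0.290

At the optimum, C_{D,max}/C_{A0} = (k₁/k₂)^[k₂/(k₂−k₁)].
= (0.106/0.165)^(0.165/(0.165−0.106)) = (0.6424)^(2.797) = 0.2901.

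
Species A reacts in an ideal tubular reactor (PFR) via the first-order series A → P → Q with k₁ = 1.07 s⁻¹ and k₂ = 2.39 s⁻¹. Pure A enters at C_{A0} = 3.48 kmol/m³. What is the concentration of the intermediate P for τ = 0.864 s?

Solving the coupled first-order balances gives C_P(τ) = [k₁/(k₂−k₁)]·C_{A0}·(e^(−k₁τ) − e^(−k₂τ)).
e^(−k₁τ) = e^(−1.07×0.864) = e^(−0.9245) = 0.3967; e^(−k₂τ) = e^(−2.065) = 0.1268.
C_P = 1.07×3.48/(2.39−1.07) × (0.3967−0.1268) = 2.821×0.2699 = 0.7614 kmol/m³.

0.761 kmol/m³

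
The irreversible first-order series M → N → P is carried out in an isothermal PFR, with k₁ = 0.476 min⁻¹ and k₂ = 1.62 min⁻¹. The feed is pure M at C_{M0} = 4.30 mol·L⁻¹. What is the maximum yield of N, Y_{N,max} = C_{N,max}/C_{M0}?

0.177

Evaluating C_N at τ_opt = ln(k₂/k₁)/(k₂−k₁) gives C_{N,max}/C_{M0} = (k₁/k₂)^[k₂/(k₂−k₁)].
= (0.476/1.62)^(1.62/(1.62−0.476)) = (0.2938)^(1.416) = 0.1765.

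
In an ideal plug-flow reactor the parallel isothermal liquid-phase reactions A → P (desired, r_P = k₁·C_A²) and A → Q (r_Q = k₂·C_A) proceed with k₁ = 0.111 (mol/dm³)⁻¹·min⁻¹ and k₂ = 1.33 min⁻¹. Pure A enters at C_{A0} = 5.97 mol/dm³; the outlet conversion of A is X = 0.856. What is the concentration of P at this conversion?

1.10 mol/dm³

C_A = C_{A0}(1−X) = 0.8597 mol/dm³.
Along a PFR/batch, dC_Q/dC_A = −r_Q/(r_P+r_Q) = −k₂/(k₂+k₁·C_A).
Integrating from C_{A0} to C_A: C_Q = (1.33/0.111)·ln[(1.33+0.111·5.97)/(1.33+0.111·0.860)] = 11.98·ln(1.993/1.425) = 4.014 mol/dm³.
Then C_P = (C_{A0}−C_A) − C_Q = 5.110 − 4.014 = 1.096 mol/dm³.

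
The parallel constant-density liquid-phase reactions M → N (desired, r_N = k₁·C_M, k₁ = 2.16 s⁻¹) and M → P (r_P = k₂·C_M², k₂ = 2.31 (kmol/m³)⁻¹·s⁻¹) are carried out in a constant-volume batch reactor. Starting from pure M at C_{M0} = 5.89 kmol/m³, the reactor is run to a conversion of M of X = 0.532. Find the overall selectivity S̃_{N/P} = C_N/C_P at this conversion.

0.225

C_M = C_{M0}(1−X) = 2.757 kmol/m³.
Along a PFR/batch, dC_N/dC_M = −r_N/(r_N+r_P) = −k₁/(k₁+k₂·C_M).
Integrating from C_{M0} to C_M: C_N = (2.16/2.31)·ln[(2.16+2.31·5.89)/(2.16+2.31·2.76)] = 0.9351·ln(15.77/8.528) = 0.5746 kmol/m³.
C_P = (C_{M0}−C_M)−C_N = 2.559 kmol/m³; S̃_{N/P} = 0.5746/2.559 = 0.225.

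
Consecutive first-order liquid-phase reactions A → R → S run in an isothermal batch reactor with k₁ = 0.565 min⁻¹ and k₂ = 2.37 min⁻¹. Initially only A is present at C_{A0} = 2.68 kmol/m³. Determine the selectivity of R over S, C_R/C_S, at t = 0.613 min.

Solving the coupled first-order balances gives C_R(t) = [k₁/(k₂−k₁)]·C_{A0}·(e^(−k₁t) − e^(−k₂t)).
e^(−k₁t) = e^(−0.565×0.613) = e^(−0.3463) = 0.7073; e^(−k₂t) = e^(−1.453) = 0.2339.
C_R = 0.565×2.68/(2.37−0.565) × (0.7073−0.2339) = 0.8389×0.4734 = 0.3971 kmol/m³.
C_A = C_{A0}e^(−k₁t) = 1.895 kmol/m³, so C_S = C_{A0}−C_A−C_R = 0.3874 kmol/m³; C_R/C_S = 1.02.

1.02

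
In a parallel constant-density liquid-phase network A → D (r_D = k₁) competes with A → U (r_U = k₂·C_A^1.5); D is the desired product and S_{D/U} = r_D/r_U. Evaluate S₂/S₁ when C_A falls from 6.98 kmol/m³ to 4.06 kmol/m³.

S_{D/U} = (k₁/k₂)·C_A^-1.5, so S₂/S₁ = (C_{A,2}/C_{A,1})^-1.5.
= (4.06/6.98)^(-1.5) = (0.5817)^(-1.5) = 2.25.
Selectivity toward D rises as C_A falls — low-concentration operation is favoured.

2.25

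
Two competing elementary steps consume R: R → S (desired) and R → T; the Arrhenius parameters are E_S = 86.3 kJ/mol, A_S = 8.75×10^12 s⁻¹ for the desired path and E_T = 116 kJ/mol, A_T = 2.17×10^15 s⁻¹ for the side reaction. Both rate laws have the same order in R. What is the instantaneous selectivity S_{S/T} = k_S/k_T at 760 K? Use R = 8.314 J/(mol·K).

Since both paths have the same order in R, the concentration cancels and S_{S/T} = k_S/k_T = (A_S/A_T)·exp[(E_T−E_S)/(RT)].
(E_T−E_S)/(RT) = (116−86.3)×10³/(8.314×760) = 29700/6319 = 4.700.
k_S/k_T = (8.75×10^12/2.17×10^15)·exp(4.700) = 0.004032 × 110.0 = 0.444.
Since E_S < E_T, lowering the temperature improves selectivity toward S.

0.444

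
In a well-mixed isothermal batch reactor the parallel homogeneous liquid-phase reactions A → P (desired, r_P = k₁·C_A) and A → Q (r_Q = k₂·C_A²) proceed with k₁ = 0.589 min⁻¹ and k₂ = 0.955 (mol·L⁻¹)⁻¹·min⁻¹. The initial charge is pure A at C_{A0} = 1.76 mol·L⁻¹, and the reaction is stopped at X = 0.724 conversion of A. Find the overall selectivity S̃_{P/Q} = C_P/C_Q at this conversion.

C_A = C_{A0}(1−X) = 0.4858 mol·L⁻¹.
Along a PFR/batch, dC_P/dC_A = −r_P/(r_P+r_Q) = −k₁/(k₁+k₂·C_A).
Integrating from C_{A0} to C_A: C_P = (0.589/0.955)·ln[(0.589+0.955·1.76)/(0.589+0.955·0.486)] = 0.6168·ln(2.270/1.053) = 0.4738 mol·L⁻¹.
C_Q = (C_{A0}−C_A)−C_P = 0.8005 mol·L⁻¹; S̃_{P/Q} = 0.4738/0.8005 = 0.592.

0.592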